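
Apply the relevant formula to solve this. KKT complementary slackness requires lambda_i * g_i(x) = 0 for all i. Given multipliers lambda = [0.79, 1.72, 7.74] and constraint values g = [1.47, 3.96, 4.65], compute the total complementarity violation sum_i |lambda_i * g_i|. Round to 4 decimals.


KKT complementary slackness check:
lambda_1 * g_1 = 0.79 * 1.47 = 1.1613
lambda_2 * g_2 = 1.72 * 3.96 = 6.8112
lambda_3 * g_3 = 7.74 * 4.65 = 35.991
Total violation = 1.1613 + 6.8112 + 35.991 = 43.9635


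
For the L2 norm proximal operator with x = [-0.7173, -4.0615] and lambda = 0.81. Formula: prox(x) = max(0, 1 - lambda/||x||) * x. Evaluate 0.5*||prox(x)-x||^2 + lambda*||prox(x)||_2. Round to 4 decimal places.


Step 1: Compute ||x||.
||x|| = 4.1244
Step 2: Compute scaling factor.
scale = max(0, 1 - 0.81/4.1244) = 0.8036
Step 3: prox(x) = [-0.5764, -3.2638]
||prox(x)|| = 3.3144
Step 4: Proximal objective.
0.5*||prox-x||^2 = 0.3281
lambda*||prox|| = 2.6847
Total = 3.0127


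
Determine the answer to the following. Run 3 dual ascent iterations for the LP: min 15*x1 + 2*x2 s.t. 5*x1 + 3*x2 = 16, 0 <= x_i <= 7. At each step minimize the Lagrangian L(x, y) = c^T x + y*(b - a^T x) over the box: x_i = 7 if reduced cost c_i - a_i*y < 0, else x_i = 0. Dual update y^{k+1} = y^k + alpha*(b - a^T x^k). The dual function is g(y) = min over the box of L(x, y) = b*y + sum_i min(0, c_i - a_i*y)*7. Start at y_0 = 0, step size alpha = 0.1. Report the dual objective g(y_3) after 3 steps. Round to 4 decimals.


Dual ascent for LP: min 15*x1 + 2*x2, 5*x1 + 3*x2 = 16, 0 <= x_i <= 7
Step 1: y^k = 0.0, reduced costs: (15.0, 2.0)
  x^k = (0.0, 0.0), subgradient = b - a^T x = 16.0
  y^{k+1} = 0.0 + 0.1*16.0 = 1.6
Step 2: y^k = 1.6, reduced costs: (7.0, -2.8)
  x^k = (0.0, 7.0), subgradient = b - a^T x = -5.0
  y^{k+1} = 1.6 + 0.1*-5.0 = 1.1
Step 3: y^k = 1.1, reduced costs: (9.5, -1.3)
  x^k = (0.0, 7.0), subgradient = b - a^T x = -5.0
  y^{k+1} = 1.1 + 0.1*-5.0 = 0.6
Dual objective at y_3 = 0.6: reduced costs (12.0, 0.2), box minimizer x = (0.0, 0.0)
g(y_3) = b*y + (c1 - a1*y)*x1 + (c2 - a2*y)*x2 = 16*0.6 + 12.0*0.0 + 0.2*0.0 = 9.6 + 0.0 + 0.0 = 9.6


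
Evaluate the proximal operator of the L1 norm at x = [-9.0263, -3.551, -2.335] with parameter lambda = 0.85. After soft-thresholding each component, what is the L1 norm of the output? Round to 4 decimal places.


Soft-thresholding with lambda = 0.85:
prox(-9.0263) = sign(-9.0263)*max(|-9.0263| - 0.85, 0) = -8.1763
prox(-3.551) = sign(-3.551)*max(|-3.551| - 0.85, 0) = -2.701
prox(-2.335) = sign(-2.335)*max(|-2.335| - 0.85, 0) = -1.485
prox(x) = [-8.1763, -2.701, -1.485]
||prox(x)||_1 = 8.1763 + 2.701 + 1.485 = 12.3623


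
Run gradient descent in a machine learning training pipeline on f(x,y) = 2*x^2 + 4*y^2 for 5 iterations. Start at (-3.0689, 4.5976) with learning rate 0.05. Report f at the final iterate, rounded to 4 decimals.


Gradient descent on f(x,y) = 2*x^2 + 4*y^2.
Starting point: (-3.0689, 4.5976), alpha = 0.05
Step 1: grad_x = 2*2*-3.0689 = -12.2756, grad_y = 2*4*4.5976 = 36.7808
  x_1 = -3.0689 - 0.05*-12.2756 = -2.4551
  y_1 = 4.5976 - 0.05*36.7808 = 2.7586
Step 2: grad_x = 2*2*-2.4551 = -9.8205, grad_y = 2*4*2.7586 = 22.0685
  x_2 = -2.4551 - 0.05*-9.8205 = -1.9641
  y_2 = 2.7586 - 0.05*22.0685 = 1.6551
Step 3: grad_x = 2*2*-1.9641 = -7.8564, grad_y = 2*4*1.6551 = 13.2411
  x_3 = -1.9641 - 0.05*-7.8564 = -1.5713
  y_3 = 1.6551 - 0.05*13.2411 = 0.9931
Step 4: grad_x = 2*2*-1.5713 = -6.2851, grad_y = 2*4*0.9931 = 7.9447
  x_4 = -1.5713 - 0.05*-6.2851 = -1.257
  y_4 = 0.9931 - 0.05*7.9447 = 0.5958
Step 5: grad_x = 2*2*-1.257 = -5.0281, grad_y = 2*4*0.5958 = 4.7668
  x_5 = -1.257 - 0.05*-5.0281 = -1.0056
  y_5 = 0.5958 - 0.05*4.7668 = 0.3575
f(-1.0056, 0.3575) = 2*(-1.0056)^2 + 4*0.3575^2 = 2.5338


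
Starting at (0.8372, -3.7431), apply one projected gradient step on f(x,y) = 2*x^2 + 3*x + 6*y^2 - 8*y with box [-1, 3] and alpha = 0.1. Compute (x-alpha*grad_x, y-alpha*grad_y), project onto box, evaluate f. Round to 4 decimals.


Step 1: Compute gradient at (0.8372, -3.7431).
grad_x = 2*2*0.8372 + 3 = 6.3488
grad_y = 2*6*-3.7431 - 8 = -52.9172
Step 2: Gradient step.
x_raw = 0.8372 - 0.1*6.3488 = 0.2023
y_raw = -3.7431 - 0.1*-52.9172 = 1.5486
Step 3: Project onto [-1, 3].
x_proj = clip(0.2023) = 0.2023
y_proj = clip(1.5486) = 1.5486
Step 4: Evaluate f.
f(0.2023, 1.5486) = 2.6892


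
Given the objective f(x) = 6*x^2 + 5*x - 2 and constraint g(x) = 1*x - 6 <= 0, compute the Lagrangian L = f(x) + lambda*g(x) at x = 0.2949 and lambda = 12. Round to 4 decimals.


Step 1: Evaluate f(x).
f(0.2949) = 6*0.2949^2 + 5*0.2949 - 2 = -0.0037
Step 2: Evaluate g(x).
g(0.2949) = 1*0.2949 - 6 = -5.7051
Step 3: Compute Lagrangian.
L = -0.0037 + 12*-5.7051 = -68.4649


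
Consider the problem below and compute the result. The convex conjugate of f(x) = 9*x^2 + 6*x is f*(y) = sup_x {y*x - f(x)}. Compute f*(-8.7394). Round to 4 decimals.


f*(y) = sup_x {y*x - a*x^2 - b*x} = sup_x {(y-b)*x - a*x^2}
FOC: (y - b) - 2a*x = 0 => x* = (y - b)/(2a)
x* = (-8.7394 - 6)/(2*9) = -0.8189
f*(-8.7394) = (y-b)^2/(4a) = (-8.7394 - 6)^2/(4*9)
= 217.2499/36 = 6.0347


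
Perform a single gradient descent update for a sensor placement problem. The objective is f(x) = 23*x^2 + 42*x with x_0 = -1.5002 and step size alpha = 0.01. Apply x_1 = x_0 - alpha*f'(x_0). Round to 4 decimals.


We compute the gradient at x_0 and apply the update.
f'(x) = 46*x + 42
f'(-1.5002) = 46*-1.5002 + 42 = -27.0092
x_1 = -1.5002 - 0.01*-27.0092 = -1.2301


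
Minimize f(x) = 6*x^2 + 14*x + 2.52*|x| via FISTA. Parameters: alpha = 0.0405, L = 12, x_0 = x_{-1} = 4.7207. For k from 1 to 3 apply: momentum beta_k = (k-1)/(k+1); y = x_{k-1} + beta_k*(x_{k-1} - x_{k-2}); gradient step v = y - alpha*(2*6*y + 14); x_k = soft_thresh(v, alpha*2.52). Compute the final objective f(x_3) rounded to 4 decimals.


FISTA on f(x) = 6*x^2 + 14*x + 2.52*|x|
L = 12, alpha = 0.0405
Iteration 1: beta = 0.0, y = 4.7207 + 0.0*(4.7207 - 4.7207) = 4.7207
  grad(y) = 70.6484, v = y - alpha*grad = 1.8594
  prox(v) = soft_thresh(1.8594, 0.1021) = 1.7574
Iteration 2: beta = 0.3333, y = 1.7574 + 0.3333*(1.7574 - 4.7207) = 0.7696
  grad(y) = 23.2353, v = y - alpha*grad = -0.1714
  prox(v) = soft_thresh(-0.1714, 0.1021) = -0.0694
Iteration 3: beta = 0.5, y = -0.0694 + 0.5*(-0.0694 - 1.7574) = -0.9827
  grad(y) = 2.2072, v = y - alpha*grad = -1.0721
  prox(v) = soft_thresh(-1.0721, 0.1021) = -0.9701
f(x_3) = 6*(-0.9701)^2 + 14*(-0.9701) + 2.52*|-0.9701| = -5.4902


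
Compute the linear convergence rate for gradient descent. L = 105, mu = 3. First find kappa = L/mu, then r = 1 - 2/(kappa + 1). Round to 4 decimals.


Step 1: Compute the condition number.
kappa = L/mu = 105/3 = 35.0
Step 2: Compute the convergence rate.
r = 1 - 2/(kappa + 1) = 1 - 2*mu/(L + mu) = (L - mu)/(L + mu) = 102/108 = 0.9444


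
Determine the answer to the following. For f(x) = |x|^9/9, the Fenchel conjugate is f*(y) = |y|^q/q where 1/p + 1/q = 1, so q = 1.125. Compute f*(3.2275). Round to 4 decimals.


The conjugate exponent q satisfies 1/p + 1/q = 1.
p = 9, so q = 9/(9 - 1) = 1.125
|y|^q = 3.2275^1.125 = 3.7366
f*(3.2275) = 3.7366 / 1.125 = 3.3214


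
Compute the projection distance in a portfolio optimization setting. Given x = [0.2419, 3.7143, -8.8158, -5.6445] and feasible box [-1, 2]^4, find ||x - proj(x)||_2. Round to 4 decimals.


Project each component onto [-1, 2].
clip(0.2419) = 0.2419, clip(3.7143) = 2.0, clip(-8.8158) = -1.0, clip(-5.6445) = -1.0
Projection = [0.2419, 2.0, -1.0, -1.0]
Squared diffs: [0.0, 2.9388, 61.0867, 21.5714]
Distance = sqrt(85.5969) = 9.2519


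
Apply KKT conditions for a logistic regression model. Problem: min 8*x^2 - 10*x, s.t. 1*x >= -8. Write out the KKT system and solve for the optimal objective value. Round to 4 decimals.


Step 1: Try lambda = 0 (constraint inactive).
Stationarity: 2*8*x - 10 = 0
x* = 10/(2*8) = 0.625
Check constraint: 1*0.625 = 0.625 >= -8 -- satisfied.
Step 2: Compute optimal value.
f(x*) = 8*0.625^2 - 10*0.625 = -3.125


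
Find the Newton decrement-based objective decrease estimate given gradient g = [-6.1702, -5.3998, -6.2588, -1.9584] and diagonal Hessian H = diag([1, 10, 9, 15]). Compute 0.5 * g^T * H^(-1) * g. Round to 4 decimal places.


Step 1: H is diagonal, so H^(-1) * g = [-6.1702, -0.54, -0.6954, -0.1306].
Step 2: g^T H^(-1) g = sum_i g_i^2 / H_ii
  = (-6.1702)^2/1 + (-5.3998)^2/10 + (-6.2588)^2/9 + (-1.9584)^2/15
  = 38.0714 + 2.9158 + 4.3525 + 0.2557 = 45.5953
Step 3: Objective decrease = 0.5 * g^T H^(-1) g = 22.7977


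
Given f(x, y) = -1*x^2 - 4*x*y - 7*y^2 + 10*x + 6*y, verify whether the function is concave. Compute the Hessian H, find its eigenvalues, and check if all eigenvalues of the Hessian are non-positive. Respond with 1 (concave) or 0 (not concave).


The Hessian of f(x,y) = -1*x^2 - 4*x*y - 7*y^2 + 10*x + 6*y is:
H = [[-2, -4], [-4, -14]]
Trace = -2 - 14 = -16
Determinant = -2*-14 - (-4)^2 = 12
Discriminant = (-16)^2 - 4*12 = 208.0
Eigenvalues: lambda_1 = -15.2111, lambda_2 = -0.7889
The function is concave.

1


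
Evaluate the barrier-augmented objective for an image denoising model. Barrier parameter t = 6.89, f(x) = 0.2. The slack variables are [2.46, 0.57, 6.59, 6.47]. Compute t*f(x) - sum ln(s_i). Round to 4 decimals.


Step 1: Compute log-barrier.
ln values: [0.9002, -0.5621, 1.8856, 1.8672]
phi = -(0.9002 - 0.5621 + 1.8856 + 1.8672) = -4.0908
Step 2: Compute augmented objective.
t*f(x) = 6.89*0.2 = 1.378
Total = 1.378 - 4.0908 = -2.7128


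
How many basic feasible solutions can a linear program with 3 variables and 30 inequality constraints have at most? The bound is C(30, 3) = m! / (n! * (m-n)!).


Each vertex corresponds to some choice of n active constraints out of m, so the number of vertices is at most C(m, n) = m! / (n!(m-n)!).
m = 30, n = 3
Numerator: 30 * 29 * 28
Denominator: 3! = 6
C(30, 3) = 4060


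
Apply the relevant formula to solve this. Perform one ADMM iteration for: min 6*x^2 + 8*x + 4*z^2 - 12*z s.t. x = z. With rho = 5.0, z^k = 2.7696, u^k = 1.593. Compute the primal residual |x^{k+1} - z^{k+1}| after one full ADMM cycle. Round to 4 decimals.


ADMM iteration with rho = 5.0, z^k = 2.7696, u^k = 1.593
Step 1: x-update.
Minimize 6*x^2 + 8*x + (5.0/2)*(x - 2.7696 + 1.593)^2
FOC: (2*6 + 5.0)*x = -8 + 5.0*(2.7696 - 1.593)
x^{k+1} = -0.1245
Step 2: z-update.
Minimize 4*z^2 - 12*z + (5.0/2)*(-0.1245 - z + 1.593)^2
FOC: (2*4 + 5.0)*z = 12 + 5.0*(-0.1245 + 1.593)
z^{k+1} = 1.4879
Step 3: u-update.
u^{k+1} = 1.593 - 0.1245 - 1.4879 = -0.0194
Step 4: Primal residual = |-0.1245 - 1.4879| = 1.6124


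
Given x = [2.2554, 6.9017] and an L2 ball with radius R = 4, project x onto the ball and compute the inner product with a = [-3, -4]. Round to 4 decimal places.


Step 1: Compute ||x|| (intermediates to 6 decimals).
||x|| = sqrt(2.2554^2 + 6.9017^2) = 7.260874
Step 2: Project.
Since ||x|| > R, scale = R/||x|| = 4/7.260874 = 0.550898, proj(x) = scale * x
proj(x) = [1.242495, 3.802133]
Step 3: Dot product.
a^T * proj(x) = -3*1.242495 - 4*3.802133 = -18.936


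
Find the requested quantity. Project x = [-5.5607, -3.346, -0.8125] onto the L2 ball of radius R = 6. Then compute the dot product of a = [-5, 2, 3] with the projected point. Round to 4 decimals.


Step 1: Compute ||x|| (intermediates to 6 decimals).
||x|| = sqrt((-5.5607)^2 + (-3.346)^2 + (-0.8125)^2) = 6.540432
Step 2: Project.
Since ||x|| > R, scale = R/||x|| = 6/6.540432 = 0.917371, proj(x) = scale * x
proj(x) = [-5.101225, -3.069523, -0.745364]
Step 3: Dot product.
a^T * proj(x) = -5*(-5.101225) + 2*(-3.069523) + 3*(-0.745364) = 17.131


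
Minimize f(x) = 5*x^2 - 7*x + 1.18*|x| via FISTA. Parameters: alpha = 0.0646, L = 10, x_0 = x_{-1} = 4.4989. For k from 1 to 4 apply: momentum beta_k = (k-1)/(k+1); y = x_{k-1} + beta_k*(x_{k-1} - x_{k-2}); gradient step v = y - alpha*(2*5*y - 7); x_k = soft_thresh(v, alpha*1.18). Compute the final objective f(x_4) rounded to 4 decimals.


FISTA on f(x) = 5*x^2 - 7*x + 1.18*|x|
L = 10, alpha = 0.0646
Iteration 1: beta = 0.0, y = 4.4989 + 0.0*(4.4989 - 4.4989) = 4.4989
  grad(y) = 37.989, v = y - alpha*grad = 2.0448
  prox(v) = soft_thresh(2.0448, 0.0762) = 1.9686
Iteration 2: beta = 0.3333, y = 1.9686 + 0.3333*(1.9686 - 4.4989) = 1.1251
  grad(y) = 4.2514, v = y - alpha*grad = 0.8505
  prox(v) = soft_thresh(0.8505, 0.0762) = 0.7743
Iteration 3: beta = 0.5, y = 0.7743 + 0.5*(0.7743 - 1.9686) = 0.1771
  grad(y) = -5.2288, v = y - alpha*grad = 0.5149
  prox(v) = soft_thresh(0.5149, 0.0762) = 0.4387
Iteration 4: beta = 0.6, y = 0.4387 + 0.6*(0.4387 - 0.7743) = 0.2373
  grad(y) = -4.6269, v = y - alpha*grad = 0.5362
  prox(v) = soft_thresh(0.5362, 0.0762) = 0.46
f(x_4) = 5*0.46^2 - 7*0.46 + 1.18*|0.46| = -1.6192


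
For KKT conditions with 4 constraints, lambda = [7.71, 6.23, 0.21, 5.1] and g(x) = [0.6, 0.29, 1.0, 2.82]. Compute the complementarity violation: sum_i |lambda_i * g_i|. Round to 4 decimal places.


KKT complementary slackness check:
lambda_1 * g_1 = 7.71 * 0.6 = 4.626
lambda_2 * g_2 = 6.23 * 0.29 = 1.8067
lambda_3 * g_3 = 0.21 * 1.0 = 0.21
lambda_4 * g_4 = 5.1 * 2.82 = 14.382
Total violation = 4.626 + 1.8067 + 0.21 + 14.382 = 21.0247


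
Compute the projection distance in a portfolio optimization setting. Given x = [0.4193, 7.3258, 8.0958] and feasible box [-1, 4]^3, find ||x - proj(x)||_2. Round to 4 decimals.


Project each component onto [-1, 4].
clip(0.4193) = 0.4193, clip(7.3258) = 4.0, clip(8.0958) = 4.0
Projection = [0.4193, 4.0, 4.0]
Squared diffs: [0.0, 11.0609, 16.7756]
Distance = sqrt(27.8365) = 5.276


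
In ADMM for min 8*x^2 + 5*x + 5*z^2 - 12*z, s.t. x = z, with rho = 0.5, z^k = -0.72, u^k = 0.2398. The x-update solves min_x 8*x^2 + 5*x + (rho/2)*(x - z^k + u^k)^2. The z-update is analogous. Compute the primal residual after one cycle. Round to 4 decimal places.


ADMM iteration with rho = 0.5, z^k = -0.72, u^k = 0.2398
Step 1: x-update.
Minimize 8*x^2 + 5*x + (0.5/2)*(x + 0.72 + 0.2398)^2
FOC: (2*8 + 0.5)*x = -5 + 0.5*(-0.72 - 0.2398)
x^{k+1} = -0.3321
Step 2: z-update.
Minimize 5*z^2 - 12*z + (0.5/2)*(-0.3321 - z + 0.2398)^2
FOC: (2*5 + 0.5)*z = 12 + 0.5*(-0.3321 + 0.2398)
z^{k+1} = 1.1385
Step 3: u-update.
u^{k+1} = 0.2398 - 0.3321 - 1.1385 = -1.2308
Step 4: Primal residual = |-0.3321 - 1.1385| = 1.4706


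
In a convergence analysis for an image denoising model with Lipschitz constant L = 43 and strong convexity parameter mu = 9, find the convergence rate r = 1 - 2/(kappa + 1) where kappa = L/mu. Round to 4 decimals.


Step 1: Compute the condition number.
kappa = L/mu = 43/9 = 4.7778
Step 2: Compute the convergence rate.
r = 1 - 2/(kappa + 1) = 1 - 2*mu/(L + mu) = (L - mu)/(L + mu) = 34/52 = 0.6538


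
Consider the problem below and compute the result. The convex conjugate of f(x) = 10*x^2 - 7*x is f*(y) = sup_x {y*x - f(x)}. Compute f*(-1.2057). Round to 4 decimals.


f*(y) = sup_x {y*x - a*x^2 - b*x} = sup_x {(y-b)*x - a*x^2}
FOC: (y - b) - 2a*x = 0 => x* = (y - b)/(2a)
x* = (-1.2057 + 7)/(2*10) = 0.2897
f*(-1.2057) = (y-b)^2/(4a) = (-1.2057 + 7)^2/(4*10)
= 33.5739/40 = 0.8393


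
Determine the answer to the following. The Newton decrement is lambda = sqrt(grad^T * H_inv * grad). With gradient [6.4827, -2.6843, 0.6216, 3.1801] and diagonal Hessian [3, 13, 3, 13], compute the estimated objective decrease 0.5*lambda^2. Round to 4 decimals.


Step 1: H is diagonal, so H^(-1) * g = [2.1609, -0.2065, 0.2072, 0.2446].
Step 2: g^T H^(-1) g = sum_i g_i^2 / H_ii
  = (6.4827)^2/3 + (-2.6843)^2/13 + (0.6216)^2/3 + (3.1801)^2/13
  = 14.0085 + 0.5543 + 0.1288 + 0.7779 = 15.4695
Step 3: Objective decrease = 0.5 * g^T H^(-1) g = 7.7347


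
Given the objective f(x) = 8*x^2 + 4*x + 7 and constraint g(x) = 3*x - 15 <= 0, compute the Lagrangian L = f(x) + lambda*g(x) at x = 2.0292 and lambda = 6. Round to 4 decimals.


Step 1: Evaluate f(x).
f(2.0292) = 8*2.0292^2 + 4*2.0292 + 7 = 48.058
Step 2: Evaluate g(x).
g(2.0292) = 3*2.0292 - 15 = -8.9124
Step 3: Compute Lagrangian.
L = 48.058 + 6*-8.9124 = -5.4164


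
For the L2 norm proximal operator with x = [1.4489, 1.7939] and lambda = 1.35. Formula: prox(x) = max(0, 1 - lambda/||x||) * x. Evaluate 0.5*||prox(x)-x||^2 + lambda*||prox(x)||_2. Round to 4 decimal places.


Step 1: Compute ||x||.
||x|| = 2.3059
Step 2: Compute scaling factor.
scale = max(0, 1 - 1.35/2.3059) = 0.4146
Step 3: prox(x) = [0.6007, 0.7437]
||prox(x)|| = 0.9559
Step 4: Proximal objective.
0.5*||prox-x||^2 = 0.9113
lambda*||prox|| = 1.2905
Total = 2.2018


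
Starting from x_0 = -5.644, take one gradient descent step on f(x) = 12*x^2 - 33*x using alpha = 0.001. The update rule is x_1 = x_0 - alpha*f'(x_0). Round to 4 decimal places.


We compute the gradient at x_0 and apply the update.
f'(x) = 24*x - 33
f'(-5.644) = 24*-5.644 - 33 = -168.456
x_1 = -5.644 - 0.001*-168.456 = -5.4755


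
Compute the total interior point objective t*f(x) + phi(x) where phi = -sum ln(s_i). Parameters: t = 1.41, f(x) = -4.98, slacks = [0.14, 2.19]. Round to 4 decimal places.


Step 1: Compute log-barrier.
ln values: [-1.9661, 0.7839]
phi = -(-1.9661 + 0.7839) = 1.1822
Step 2: Compute augmented objective.
t*f(x) = 1.41*-4.98 = -7.0218
Total = -7.0218 + 1.1822 = -5.8396


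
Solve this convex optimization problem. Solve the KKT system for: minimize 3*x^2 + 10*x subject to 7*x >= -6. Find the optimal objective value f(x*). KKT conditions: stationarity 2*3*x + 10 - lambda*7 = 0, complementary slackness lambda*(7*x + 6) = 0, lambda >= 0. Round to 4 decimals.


Step 1: Try lambda = 0 (constraint inactive).
x_unc = -10/(2*3) = -1.6667
Check: 7*-1.6667 = -11.6669 < -6 -- violated!
Step 2: Constraint must be active: 7*x = -6
x* = -6/7 = -0.8571 (rounded; the exact value -6/7 is used below)
lambda = (2*3*(-6/7) + 10)/7 = 0.6939
Step 3: Compute optimal value.
f(x*) = 3*(-6/7)^2 + 10*(-6/7) = -6.3673


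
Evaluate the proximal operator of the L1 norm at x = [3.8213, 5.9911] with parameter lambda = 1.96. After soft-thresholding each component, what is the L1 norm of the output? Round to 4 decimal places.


Soft-thresholding with lambda = 1.96:
prox(3.8213) = sign(3.8213)*max(|3.8213| - 1.96, 0) = 1.8613
prox(5.9911) = sign(5.9911)*max(|5.9911| - 1.96, 0) = 4.0311
prox(x) = [1.8613, 4.0311]
||prox(x)||_1 = 1.8613 + 4.0311 = 5.8924


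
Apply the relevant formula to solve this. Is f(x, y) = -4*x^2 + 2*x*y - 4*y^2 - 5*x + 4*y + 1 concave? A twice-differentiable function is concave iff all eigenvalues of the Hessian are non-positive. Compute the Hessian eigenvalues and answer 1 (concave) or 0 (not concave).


The Hessian of f(x,y) = -4*x^2 + 2*x*y - 4*y^2 - 5*x + 4*y + 1 is:
H = [[-8, 2], [2, -8]]
Trace = -8 - 8 = -16
Determinant = -8*-8 - (2)^2 = 60
Discriminant = (-16)^2 - 4*60 = 16.0
Eigenvalues: lambda_1 = -10.0, lambda_2 = -6.0
The function is concave.

1


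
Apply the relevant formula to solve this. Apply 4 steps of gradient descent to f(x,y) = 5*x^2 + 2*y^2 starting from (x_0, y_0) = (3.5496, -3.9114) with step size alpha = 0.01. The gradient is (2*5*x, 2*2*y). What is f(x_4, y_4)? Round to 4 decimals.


Gradient descent on f(x,y) = 5*x^2 + 2*y^2.
Starting point: (3.5496, -3.9114), alpha = 0.01
Step 1: grad_x = 2*5*3.5496 = 35.496, grad_y = 2*2*-3.9114 = -15.6456
  x_1 = 3.5496 - 0.01*35.496 = 3.1946
  y_1 = -3.9114 - 0.01*-15.6456 = -3.7549
Step 2: grad_x = 2*5*3.1946 = 31.9464, grad_y = 2*2*-3.7549 = -15.0198
  x_2 = 3.1946 - 0.01*31.9464 = 2.8752
  y_2 = -3.7549 - 0.01*-15.0198 = -3.6047
Step 3: grad_x = 2*5*2.8752 = 28.7518, grad_y = 2*2*-3.6047 = -14.419
  x_3 = 2.8752 - 0.01*28.7518 = 2.5877
  y_3 = -3.6047 - 0.01*-14.419 = -3.4606
Step 4: grad_x = 2*5*2.5877 = 25.8766, grad_y = 2*2*-3.4606 = -13.8422
  x_4 = 2.5877 - 0.01*25.8766 = 2.3289
  y_4 = -3.4606 - 0.01*-13.8422 = -3.3221
f(2.3289, -3.3221) = 5*2.3289^2 + 2*(-3.3221)^2 = 49.1919


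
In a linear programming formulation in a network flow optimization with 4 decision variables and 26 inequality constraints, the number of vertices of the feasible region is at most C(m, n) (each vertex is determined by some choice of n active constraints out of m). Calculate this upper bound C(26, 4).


Each vertex corresponds to some choice of n active constraints out of m, so the number of vertices is at most C(m, n) = m! / (n!(m-n)!).
m = 26, n = 4
Numerator: 26 * 25 * 24 * 23
Denominator: 4! = 24
C(26, 4) = 14950


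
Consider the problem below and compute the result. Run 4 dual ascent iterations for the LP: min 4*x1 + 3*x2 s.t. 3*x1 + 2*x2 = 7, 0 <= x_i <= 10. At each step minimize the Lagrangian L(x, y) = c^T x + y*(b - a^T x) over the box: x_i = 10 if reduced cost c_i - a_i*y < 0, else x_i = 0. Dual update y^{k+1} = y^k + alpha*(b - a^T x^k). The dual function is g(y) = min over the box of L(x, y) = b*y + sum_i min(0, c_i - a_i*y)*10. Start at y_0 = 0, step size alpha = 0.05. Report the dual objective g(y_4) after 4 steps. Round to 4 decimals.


Dual ascent for LP: min 4*x1 + 3*x2, 3*x1 + 2*x2 = 7, 0 <= x_i <= 10
Step 1: y^k = 0.0, reduced costs: (4.0, 3.0)
  x^k = (0.0, 0.0), subgradient = b - a^T x = 7.0
  y^{k+1} = 0.0 + 0.05*7.0 = 0.35
Step 2: y^k = 0.35, reduced costs: (2.95, 2.3)
  x^k = (0.0, 0.0), subgradient = b - a^T x = 7.0
  y^{k+1} = 0.35 + 0.05*7.0 = 0.7
Step 3: y^k = 0.7, reduced costs: (1.9, 1.6)
  x^k = (0.0, 0.0), subgradient = b - a^T x = 7.0
  y^{k+1} = 0.7 + 0.05*7.0 = 1.05
Step 4: y^k = 1.05, reduced costs: (0.85, 0.9)
  x^k = (0.0, 0.0), subgradient = b - a^T x = 7.0
  y^{k+1} = 1.05 + 0.05*7.0 = 1.4
Dual objective at y_4 = 1.4: reduced costs (-0.2, 0.2), box minimizer x = (10.0, 0.0)
g(y_4) = b*y + (c1 - a1*y)*x1 + (c2 - a2*y)*x2 = 7*1.4 + (-0.2)*10.0 + 0.2*0.0 = 9.8 - 2.0 + 0.0 = 7.8


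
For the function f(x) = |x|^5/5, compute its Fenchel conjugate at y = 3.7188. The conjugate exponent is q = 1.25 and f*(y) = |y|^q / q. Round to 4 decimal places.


The conjugate exponent q satisfies 1/p + 1/q = 1.
p = 5, so q = 5/(5 - 1) = 1.25
|y|^q = 3.7188^1.25 = 5.1642
f*(3.7188) = 5.1642 / 1.25 = 4.1314


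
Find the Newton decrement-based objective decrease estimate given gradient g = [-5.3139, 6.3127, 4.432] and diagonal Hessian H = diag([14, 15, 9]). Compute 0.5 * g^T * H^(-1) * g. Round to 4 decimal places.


Step 1: H is diagonal, so H^(-1) * g = [-0.3796, 0.4208, 0.4924].
Step 2: g^T H^(-1) g = sum_i g_i^2 / H_ii
  = (-5.3139)^2/14 + (6.3127)^2/15 + (4.432)^2/9
  = 2.017 + 2.6567 + 2.1825 = 6.8562
Step 3: Objective decrease = 0.5 * g^T H^(-1) g = 3.4281


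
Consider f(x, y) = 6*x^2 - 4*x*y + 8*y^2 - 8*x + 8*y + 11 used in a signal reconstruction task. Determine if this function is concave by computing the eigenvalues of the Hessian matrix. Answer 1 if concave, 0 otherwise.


The Hessian of f(x,y) = 6*x^2 - 4*x*y + 8*y^2 - 8*x + 8*y + 11 is:
H = [[12, -4], [-4, 16]]
Trace = 12 + 16 = 28
Determinant = 12*16 - (-4)^2 = 176
Discriminant = (28)^2 - 4*176 = 80.0
Eigenvalues: lambda_1 = 9.5279, lambda_2 = 18.4721
The function is not concave.

0


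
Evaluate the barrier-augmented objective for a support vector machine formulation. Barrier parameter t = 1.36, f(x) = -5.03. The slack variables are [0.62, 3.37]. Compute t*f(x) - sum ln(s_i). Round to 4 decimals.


Step 1: Compute log-barrier.
ln values: [-0.478, 1.2149]
phi = -(-0.478 + 1.2149) = -0.7369
Step 2: Compute augmented objective.
t*f(x) = 1.36*-5.03 = -6.8408
Total = -6.8408 - 0.7369 = -7.5777


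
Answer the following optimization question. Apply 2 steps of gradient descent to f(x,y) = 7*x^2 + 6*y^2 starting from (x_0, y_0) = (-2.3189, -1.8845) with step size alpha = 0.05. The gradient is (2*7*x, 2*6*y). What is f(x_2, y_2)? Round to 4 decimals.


Gradient descent on f(x,y) = 7*x^2 + 6*y^2.
Starting point: (-2.3189, -1.8845), alpha = 0.05
Step 1: grad_x = 2*7*-2.3189 = -32.4646, grad_y = 2*6*-1.8845 = -22.614
  x_1 = -2.3189 - 0.05*-32.4646 = -0.6957
  y_1 = -1.8845 - 0.05*-22.614 = -0.7538
Step 2: grad_x = 2*7*-0.6957 = -9.7394, grad_y = 2*6*-0.7538 = -9.0456
  x_2 = -0.6957 - 0.05*-9.7394 = -0.2087
  y_2 = -0.7538 - 0.05*-9.0456 = -0.3015
f(-0.2087, -0.3015) = 7*(-0.2087)^2 + 6*(-0.3015)^2 = 0.8504


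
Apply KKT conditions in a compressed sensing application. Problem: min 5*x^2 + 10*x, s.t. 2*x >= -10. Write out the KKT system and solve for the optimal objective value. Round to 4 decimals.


Step 1: Try lambda = 0 (constraint inactive).
Stationarity: 2*5*x + 10 = 0
x* = -10/(2*5) = -1.0
Check constraint: 2*-1.0 = -2.0 >= -10 -- satisfied.
Step 2: Compute optimal value.
f(x*) = 5*(-1.0)^2 + 10*(-1.0) = -5.0


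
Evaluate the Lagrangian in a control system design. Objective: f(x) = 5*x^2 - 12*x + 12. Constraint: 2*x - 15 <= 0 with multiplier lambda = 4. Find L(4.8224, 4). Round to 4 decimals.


Step 1: Evaluate f(x).
f(4.8224) = 5*4.8224^2 - 12*4.8224 + 12 = 70.4089
Step 2: Evaluate g(x).
g(4.8224) = 2*4.8224 - 15 = -5.3552
Step 3: Compute Lagrangian.
L = 70.4089 + 4*-5.3552 = 48.9881


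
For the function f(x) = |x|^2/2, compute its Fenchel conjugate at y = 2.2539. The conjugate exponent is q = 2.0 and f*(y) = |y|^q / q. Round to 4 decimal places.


The conjugate exponent q satisfies 1/p + 1/q = 1.
p = 2, so q = 2/(2 - 1) = 2.0
|y|^q = 2.2539^2.0 = 5.0801
f*(2.2539) = 5.0801 / 2.0 = 2.54


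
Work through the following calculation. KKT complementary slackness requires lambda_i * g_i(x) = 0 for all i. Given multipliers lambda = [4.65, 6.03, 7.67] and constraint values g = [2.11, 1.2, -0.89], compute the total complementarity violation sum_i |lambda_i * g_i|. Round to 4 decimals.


KKT complementary slackness check:
lambda_1 * g_1 = 4.65 * 2.11 = 9.8115
lambda_2 * g_2 = 6.03 * 1.2 = 7.236
lambda_3 * g_3 = 7.67 * -0.89 = -6.8263
Total violation = 9.8115 + 7.236 + 6.8263 = 23.8738


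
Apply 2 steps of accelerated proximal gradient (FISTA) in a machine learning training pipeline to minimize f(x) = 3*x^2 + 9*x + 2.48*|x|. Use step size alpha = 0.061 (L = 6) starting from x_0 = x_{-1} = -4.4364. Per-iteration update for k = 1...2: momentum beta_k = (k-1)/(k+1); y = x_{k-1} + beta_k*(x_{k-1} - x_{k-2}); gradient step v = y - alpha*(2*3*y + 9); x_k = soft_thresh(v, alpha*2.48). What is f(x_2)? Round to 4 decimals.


FISTA on f(x) = 3*x^2 + 9*x + 2.48*|x|
L = 6, alpha = 0.061
Iteration 1: beta = 0.0, y = -4.4364 + 0.0*(-4.4364 + 4.4364) = -4.4364
  grad(y) = -17.6184, v = y - alpha*grad = -3.3617
  prox(v) = soft_thresh(-3.3617, 0.1513) = -3.2104
Iteration 2: beta = 0.3333, y = -3.2104 + 0.3333*(-3.2104 + 4.4364) = -2.8017
  grad(y) = -7.8104, v = y - alpha*grad = -2.3253
  prox(v) = soft_thresh(-2.3253, 0.1513) = -2.174
f(x_2) = 3*(-2.174)^2 + 9*(-2.174) + 2.48*|-2.174| = 0.0045


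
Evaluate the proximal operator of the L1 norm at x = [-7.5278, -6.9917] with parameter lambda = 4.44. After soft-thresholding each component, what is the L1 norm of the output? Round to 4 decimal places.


Soft-thresholding with lambda = 4.44:
prox(-7.5278) = sign(-7.5278)*max(|-7.5278| - 4.44, 0) = -3.0878
prox(-6.9917) = sign(-6.9917)*max(|-6.9917| - 4.44, 0) = -2.5517
prox(x) = [-3.0878, -2.5517]
||prox(x)||_1 = 3.0878 + 2.5517 = 5.6395


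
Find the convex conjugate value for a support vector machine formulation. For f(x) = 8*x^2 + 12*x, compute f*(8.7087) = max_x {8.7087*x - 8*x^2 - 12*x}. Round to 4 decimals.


f*(y) = sup_x {y*x - a*x^2 - b*x} = sup_x {(y-b)*x - a*x^2}
FOC: (y - b) - 2a*x = 0 => x* = (y - b)/(2a)
x* = (8.7087 - 12)/(2*8) = -0.2057
f*(8.7087) = (y-b)^2/(4a) = (8.7087 - 12)^2/(4*8)
= 10.8327/32 = 0.3385


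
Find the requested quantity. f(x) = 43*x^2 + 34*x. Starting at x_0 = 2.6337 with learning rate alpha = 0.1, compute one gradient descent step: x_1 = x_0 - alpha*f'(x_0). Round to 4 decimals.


We compute the gradient at x_0 and apply the update.
f'(x) = 86*x + 34
f'(2.6337) = 86*2.6337 + 34 = 260.4982
x_1 = 2.6337 - 0.1*260.4982 = -23.4161


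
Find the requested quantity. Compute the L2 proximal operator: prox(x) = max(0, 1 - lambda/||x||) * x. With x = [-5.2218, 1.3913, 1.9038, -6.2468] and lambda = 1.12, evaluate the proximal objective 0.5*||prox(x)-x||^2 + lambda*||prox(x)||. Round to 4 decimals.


Step 1: Compute ||x||.
||x|| = 8.4764
Step 2: Compute scaling factor.
scale = max(0, 1 - 1.12/8.4764) = 0.8679
Step 3: prox(x) = [-4.5318, 1.2075, 1.6522, -5.4214]
||prox(x)|| = 7.3564
Step 4: Proximal objective.
0.5*||prox-x||^2 = 0.6272
lambda*||prox|| = 8.2392
Total = 8.8664


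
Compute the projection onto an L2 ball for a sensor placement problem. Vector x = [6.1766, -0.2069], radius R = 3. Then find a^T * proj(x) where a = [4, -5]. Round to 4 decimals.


Step 1: Compute ||x|| (intermediates to 6 decimals).
||x|| = sqrt(6.1766^2 + (-0.2069)^2) = 6.180064
Step 2: Project.
Since ||x|| > R, scale = R/||x|| = 3/6.180064 = 0.485432, proj(x) = scale * x
proj(x) = [2.998319, -0.100436]
Step 3: Dot product.
a^T * proj(x) = 4*2.998319 - 5*(-0.100436) = 12.4955


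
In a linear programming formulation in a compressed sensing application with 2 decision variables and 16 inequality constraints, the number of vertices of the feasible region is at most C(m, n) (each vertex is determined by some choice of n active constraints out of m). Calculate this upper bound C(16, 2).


Each vertex corresponds to some choice of n active constraints out of m, so the number of vertices is at most C(m, n) = m! / (n!(m-n)!).
m = 16, n = 2
Numerator: 16 * 15
Denominator: 2! = 2
C(16, 2) = 120


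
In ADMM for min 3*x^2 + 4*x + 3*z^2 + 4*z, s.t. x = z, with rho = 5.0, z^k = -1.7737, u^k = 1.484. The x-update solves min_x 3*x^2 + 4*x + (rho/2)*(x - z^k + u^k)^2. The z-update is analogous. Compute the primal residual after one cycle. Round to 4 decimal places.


ADMM iteration with rho = 5.0, z^k = -1.7737, u^k = 1.484
Step 1: x-update.
Minimize 3*x^2 + 4*x + (5.0/2)*(x + 1.7737 + 1.484)^2
FOC: (2*3 + 5.0)*x = -4 + 5.0*(-1.7737 - 1.484)
x^{k+1} = -1.8444
Step 2: z-update.
Minimize 3*z^2 + 4*z + (5.0/2)*(-1.8444 - z + 1.484)^2
FOC: (2*3 + 5.0)*z = -4 + 5.0*(-1.8444 + 1.484)
z^{k+1} = -0.5275
Step 3: u-update.
u^{k+1} = 1.484 - 1.8444 + 0.5275 = 0.167
Step 4: Primal residual = |-1.8444 + 0.5275| = 1.317


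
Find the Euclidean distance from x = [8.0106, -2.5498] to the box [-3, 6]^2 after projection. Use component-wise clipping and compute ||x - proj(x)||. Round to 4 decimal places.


Project each component onto [-3, 6].
clip(8.0106) = 6.0, clip(-2.5498) = -2.5498
Projection = [6.0, -2.5498]
Squared diffs: [4.0425, 0.0]
Distance = sqrt(4.0425) = 2.0106


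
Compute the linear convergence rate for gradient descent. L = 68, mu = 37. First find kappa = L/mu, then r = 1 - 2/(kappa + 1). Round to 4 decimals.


Step 1: Compute the condition number.
kappa = L/mu = 68/37 = 1.8378
Step 2: Compute the convergence rate.
r = 1 - 2/(kappa + 1) = 1 - 2*mu/(L + mu) = (L - mu)/(L + mu) = 31/105 = 0.2952


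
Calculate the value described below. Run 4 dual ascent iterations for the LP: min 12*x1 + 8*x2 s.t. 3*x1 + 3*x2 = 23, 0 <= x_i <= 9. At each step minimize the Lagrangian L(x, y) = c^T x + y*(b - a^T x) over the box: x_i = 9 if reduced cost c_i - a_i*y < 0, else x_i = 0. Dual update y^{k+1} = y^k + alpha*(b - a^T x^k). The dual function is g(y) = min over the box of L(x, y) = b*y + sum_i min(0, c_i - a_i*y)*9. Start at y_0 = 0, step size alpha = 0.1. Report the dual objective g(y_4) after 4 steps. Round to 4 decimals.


Dual ascent for LP: min 12*x1 + 8*x2, 3*x1 + 3*x2 = 23, 0 <= x_i <= 9
Step 1: y^k = 0.0, reduced costs: (12.0, 8.0)
  x^k = (0.0, 0.0), subgradient = b - a^T x = 23.0
  y^{k+1} = 0.0 + 0.1*23.0 = 2.3
Step 2: y^k = 2.3, reduced costs: (5.1, 1.1)
  x^k = (0.0, 0.0), subgradient = b - a^T x = 23.0
  y^{k+1} = 2.3 + 0.1*23.0 = 4.6
Step 3: y^k = 4.6, reduced costs: (-1.8, -5.8)
  x^k = (9.0, 9.0), subgradient = b - a^T x = -31.0
  y^{k+1} = 4.6 + 0.1*-31.0 = 1.5
Step 4: y^k = 1.5, reduced costs: (7.5, 3.5)
  x^k = (0.0, 0.0), subgradient = b - a^T x = 23.0
  y^{k+1} = 1.5 + 0.1*23.0 = 3.8
Dual objective at y_4 = 3.8: reduced costs (0.6, -3.4), box minimizer x = (0.0, 9.0)
g(y_4) = b*y + (c1 - a1*y)*x1 + (c2 - a2*y)*x2 = 23*3.8 + 0.6*0.0 + (-3.4)*9.0 = 87.4 + 0.0 - 30.6 = 56.8


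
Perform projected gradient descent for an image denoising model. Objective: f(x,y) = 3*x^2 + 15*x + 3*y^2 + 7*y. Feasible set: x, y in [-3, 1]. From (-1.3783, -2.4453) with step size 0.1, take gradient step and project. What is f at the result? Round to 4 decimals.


Step 1: Compute gradient at (-1.3783, -2.4453).
grad_x = 2*3*-1.3783 + 15 = 6.7302
grad_y = 2*3*-2.4453 + 7 = -7.6718
Step 2: Gradient step.
x_raw = -1.3783 - 0.1*6.7302 = -2.0513
y_raw = -2.4453 - 0.1*-7.6718 = -1.6781
Step 3: Project onto [-3, 1].
x_proj = clip(-2.0513) = -2.0513
y_proj = clip(-1.6781) = -1.6781
Step 4: Evaluate f.
f(-2.0513, -1.6781) = -21.4446


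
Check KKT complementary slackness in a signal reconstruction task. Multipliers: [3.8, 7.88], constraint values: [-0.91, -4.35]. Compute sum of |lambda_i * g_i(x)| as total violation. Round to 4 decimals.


KKT complementary slackness check:
lambda_1 * g_1 = 3.8 * -0.91 = -3.458
lambda_2 * g_2 = 7.88 * -4.35 = -34.278
Total violation = 3.458 + 34.278 = 37.736


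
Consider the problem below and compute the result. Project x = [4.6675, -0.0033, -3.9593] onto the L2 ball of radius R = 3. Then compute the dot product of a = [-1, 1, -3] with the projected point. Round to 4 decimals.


Step 1: Compute ||x|| (intermediates to 6 decimals).
||x|| = sqrt(4.6675^2 + (-0.0033)^2 + (-3.9593)^2) = 6.12059
Step 2: Project.
Since ||x|| > R, scale = R/||x|| = 3/6.12059 = 0.490149, proj(x) = scale * x
proj(x) = [2.28777, -0.001617, -1.940647]
Step 3: Dot product.
a^T * proj(x) = -1*2.28777 + 1*(-0.001617) - 3*(-1.940647) = 3.5326


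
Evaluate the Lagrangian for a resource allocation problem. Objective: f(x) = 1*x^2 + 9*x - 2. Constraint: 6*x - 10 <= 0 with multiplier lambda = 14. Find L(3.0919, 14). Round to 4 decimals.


Step 1: Evaluate f(x).
f(3.0919) = 1*3.0919^2 + 9*3.0919 - 2 = 35.3869
Step 2: Evaluate g(x).
g(3.0919) = 6*3.0919 - 10 = 8.5514
Step 3: Compute Lagrangian.
L = 35.3869 + 14*8.5514 = 155.1065


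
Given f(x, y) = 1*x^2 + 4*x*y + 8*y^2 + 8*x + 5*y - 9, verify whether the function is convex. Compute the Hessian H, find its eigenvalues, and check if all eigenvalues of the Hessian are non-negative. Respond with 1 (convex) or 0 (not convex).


The Hessian of f(x,y) = 1*x^2 + 4*x*y + 8*y^2 + 8*x + 5*y - 9 is:
H = [[2, 4], [4, 16]]
Trace = 2 + 16 = 18
Determinant = 2*16 - (4)^2 = 16
Discriminant = (18)^2 - 4*16 = 260.0
Eigenvalues: lambda_1 = 0.9377, lambda_2 = 17.0623
The function is convex.

1


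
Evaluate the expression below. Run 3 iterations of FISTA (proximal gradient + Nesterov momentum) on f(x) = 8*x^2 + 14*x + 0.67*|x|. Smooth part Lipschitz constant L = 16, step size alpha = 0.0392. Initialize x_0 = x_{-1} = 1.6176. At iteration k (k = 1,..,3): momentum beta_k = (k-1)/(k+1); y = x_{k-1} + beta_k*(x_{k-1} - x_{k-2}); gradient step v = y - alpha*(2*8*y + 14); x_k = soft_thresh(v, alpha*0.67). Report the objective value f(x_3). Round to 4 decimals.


FISTA on f(x) = 8*x^2 + 14*x + 0.67*|x|
L = 16, alpha = 0.0392
Iteration 1: beta = 0.0, y = 1.6176 + 0.0*(1.6176 - 1.6176) = 1.6176
  grad(y) = 39.8816, v = y - alpha*grad = 0.0542
  prox(v) = soft_thresh(0.0542, 0.0263) = 0.028
Iteration 2: beta = 0.3333, y = 0.028 + 0.3333*(0.028 - 1.6176) = -0.5019
  grad(y) = 5.9696, v = y - alpha*grad = -0.7359
  prox(v) = soft_thresh(-0.7359, 0.0263) = -0.7096
Iteration 3: beta = 0.5, y = -0.7096 + 0.5*(-0.7096 - 0.028) = -1.0785
  grad(y) = -3.2553, v = y - alpha*grad = -0.9508
  prox(v) = soft_thresh(-0.9508, 0.0263) = -0.9246
f(x_3) = 8*(-0.9246)^2 + 14*(-0.9246) + 0.67*|-0.9246| = -5.4859


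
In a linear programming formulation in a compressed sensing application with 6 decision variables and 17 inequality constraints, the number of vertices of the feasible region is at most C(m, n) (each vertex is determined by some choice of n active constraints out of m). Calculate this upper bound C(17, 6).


Each vertex corresponds to some choice of n active constraints out of m, so the number of vertices is at most C(m, n) = m! / (n!(m-n)!).
m = 17, n = 6
Numerator: 17 * 16 * 15 * 14 * 13 * 12
Denominator: 6! = 720
C(17, 6) = 12376


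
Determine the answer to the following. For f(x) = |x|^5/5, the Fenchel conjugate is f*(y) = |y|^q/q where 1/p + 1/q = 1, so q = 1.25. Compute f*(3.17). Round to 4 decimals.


The conjugate exponent q satisfies 1/p + 1/q = 1.
p = 5, so q = 5/(5 - 1) = 1.25
|y|^q = 3.17^1.25 = 4.2298
f*(3.17) = 4.2298 / 1.25 = 3.3839


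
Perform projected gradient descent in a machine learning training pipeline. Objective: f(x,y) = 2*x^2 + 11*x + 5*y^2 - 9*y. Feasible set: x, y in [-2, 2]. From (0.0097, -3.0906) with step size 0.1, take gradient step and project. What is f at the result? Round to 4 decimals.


Step 1: Compute gradient at (0.0097, -3.0906).
grad_x = 2*2*0.0097 + 11 = 11.0388
grad_y = 2*5*-3.0906 - 9 = -39.906
Step 2: Gradient step.
x_raw = 0.0097 - 0.1*11.0388 = -1.0942
y_raw = -3.0906 - 0.1*-39.906 = 0.9
Step 3: Project onto [-2, 2].
x_proj = clip(-1.0942) = -1.0942
y_proj = clip(0.9) = 0.9
Step 4: Evaluate f.
f(-1.0942, 0.9) = -13.6915


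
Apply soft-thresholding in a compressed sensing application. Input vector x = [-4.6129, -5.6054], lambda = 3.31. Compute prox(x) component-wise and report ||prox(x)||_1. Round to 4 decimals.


Soft-thresholding with lambda = 3.31:
prox(-4.6129) = sign(-4.6129)*max(|-4.6129| - 3.31, 0) = -1.3029
prox(-5.6054) = sign(-5.6054)*max(|-5.6054| - 3.31, 0) = -2.2954
prox(x) = [-1.3029, -2.2954]
||prox(x)||_1 = 1.3029 + 2.2954 = 3.5983


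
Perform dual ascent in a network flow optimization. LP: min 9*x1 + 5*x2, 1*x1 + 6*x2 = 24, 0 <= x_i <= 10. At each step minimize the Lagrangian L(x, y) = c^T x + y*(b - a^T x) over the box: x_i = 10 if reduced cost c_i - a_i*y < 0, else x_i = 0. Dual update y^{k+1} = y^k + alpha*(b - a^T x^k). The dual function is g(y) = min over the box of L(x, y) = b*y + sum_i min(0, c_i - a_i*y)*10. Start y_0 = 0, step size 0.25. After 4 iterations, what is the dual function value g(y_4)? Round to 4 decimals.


Dual ascent for LP: min 9*x1 + 5*x2, 1*x1 + 6*x2 = 24, 0 <= x_i <= 10
Step 1: y^k = 0.0, reduced costs: (9.0, 5.0)
  x^k = (0.0, 0.0), subgradient = b - a^T x = 24.0
  y^{k+1} = 0.0 + 0.25*24.0 = 6.0
Step 2: y^k = 6.0, reduced costs: (3.0, -31.0)
  x^k = (0.0, 10.0), subgradient = b - a^T x = -36.0
  y^{k+1} = 6.0 + 0.25*-36.0 = -3.0
Step 3: y^k = -3.0, reduced costs: (12.0, 23.0)
  x^k = (0.0, 0.0), subgradient = b - a^T x = 24.0
  y^{k+1} = -3.0 + 0.25*24.0 = 3.0
Step 4: y^k = 3.0, reduced costs: (6.0, -13.0)
  x^k = (0.0, 10.0), subgradient = b - a^T x = -36.0
  y^{k+1} = 3.0 + 0.25*-36.0 = -6.0
Dual objective at y_4 = -6.0: reduced costs (15.0, 41.0), box minimizer x = (0.0, 0.0)
g(y_4) = b*y + (c1 - a1*y)*x1 + (c2 - a2*y)*x2 = 24*(-6.0) + 15.0*0.0 + 41.0*0.0 = -144.0 + 0.0 + 0.0 = -144.0


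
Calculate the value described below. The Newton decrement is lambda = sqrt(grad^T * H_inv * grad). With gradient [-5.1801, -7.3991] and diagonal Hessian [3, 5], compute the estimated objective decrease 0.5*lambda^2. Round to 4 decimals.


Step 1: H is diagonal, so H^(-1) * g = [-1.7267, -1.4798].
Step 2: g^T H^(-1) g = sum_i g_i^2 / H_ii
  = (-5.1801)^2/3 + (-7.3991)^2/5
  = 8.9445 + 10.9493 = 19.8938
Step 3: Objective decrease = 0.5 * g^T H^(-1) g = 9.9469


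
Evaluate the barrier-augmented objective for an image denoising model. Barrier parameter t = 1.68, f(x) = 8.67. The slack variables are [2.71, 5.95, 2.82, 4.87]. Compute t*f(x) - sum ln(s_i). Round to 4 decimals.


Step 1: Compute log-barrier.
ln values: [0.9969, 1.7834, 1.0367, 1.5831]
phi = -(0.9969 + 1.7834 + 1.0367 + 1.5831) = -5.4002
Step 2: Compute augmented objective.
t*f(x) = 1.68*8.67 = 14.5656
Total = 14.5656 - 5.4002 = 9.1654


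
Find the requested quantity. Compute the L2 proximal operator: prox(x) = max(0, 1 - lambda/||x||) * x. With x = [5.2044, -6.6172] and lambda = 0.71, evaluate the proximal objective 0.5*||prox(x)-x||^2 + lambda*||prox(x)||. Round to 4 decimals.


Step 1: Compute ||x||.
||x|| = 8.4186
Step 2: Compute scaling factor.
scale = max(0, 1 - 0.71/8.4186) = 0.9157
Step 3: prox(x) = [4.7655, -6.0591]
||prox(x)|| = 7.7086
Step 4: Proximal objective.
0.5*||prox-x||^2 = 0.2521
lambda*||prox|| = 5.4731
Total = 5.7252
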